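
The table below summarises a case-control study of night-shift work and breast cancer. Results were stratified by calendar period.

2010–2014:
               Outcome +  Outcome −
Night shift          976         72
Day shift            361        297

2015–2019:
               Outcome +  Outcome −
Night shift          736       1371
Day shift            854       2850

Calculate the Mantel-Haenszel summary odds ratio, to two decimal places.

OR_MH = Σ(aᵢdᵢ/nᵢ) / Σ(bᵢcᵢ/nᵢ), where nᵢ is the stratum total.
Stratum 1 (2010–2014): n = 1706; a·d/n = 976·297/1706 = 169.9132; b·c/n = 72·361/1706 = 15.2356
Stratum 2 (2015–2019): n = 5811; a·d/n = 736·2850/5811 = 360.9706; b·c/n = 1371·854/5811 = 201.4858
OR_MH = (169.9132 + 360.9706) / (15.2356 + 201.4858) = 530.8838 / 216.7214 = 2.44961

2.45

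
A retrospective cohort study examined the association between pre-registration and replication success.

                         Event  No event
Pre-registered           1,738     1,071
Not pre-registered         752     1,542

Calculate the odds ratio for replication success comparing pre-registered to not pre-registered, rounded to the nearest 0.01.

Cells: a = 1738, b = 1071, c = 752, d = 1542.
OR = (a·d)/(b·c) = (1738 × 1542) / (1071 × 752) = 2679996 / 805392 = 3.32757
The odds of replication success are about 3.33 times as high in the pre-registered group.

3.33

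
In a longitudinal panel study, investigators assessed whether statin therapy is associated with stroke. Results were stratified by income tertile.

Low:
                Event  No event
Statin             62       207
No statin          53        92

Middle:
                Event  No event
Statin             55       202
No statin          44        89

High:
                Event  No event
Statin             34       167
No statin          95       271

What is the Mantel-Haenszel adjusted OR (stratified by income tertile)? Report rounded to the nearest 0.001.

0.551

OR_MH = Σ(aᵢdᵢ/nᵢ) / Σ(bᵢcᵢ/nᵢ), where nᵢ is the stratum total.
Stratum 1 (Low): n = 414; a·d/n = 62·92/414 = 13.7778; b·c/n = 207·53/414 = 26.5000
Stratum 2 (Middle): n = 390; a·d/n = 55·89/390 = 12.5513; b·c/n = 202·44/390 = 22.7897
Stratum 3 (High): n = 567; a·d/n = 34·271/567 = 16.2504; b·c/n = 167·95/567 = 27.9806
OR_MH = (13.7778 + 12.5513 + 16.2504) / (26.5000 + 22.7897 + 27.9806) = 42.5795 / 77.2703 = 0.55105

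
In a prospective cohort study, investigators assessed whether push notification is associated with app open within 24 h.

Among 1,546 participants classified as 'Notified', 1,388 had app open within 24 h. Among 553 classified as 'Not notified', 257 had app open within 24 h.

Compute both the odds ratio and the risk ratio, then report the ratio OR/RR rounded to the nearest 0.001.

5.237

From the description: a = 1388, b = 158, c = 257, d = 296.
OR = (1388·296)/(158·257) = 410848/40606 = 10.11791
Risk in exposed = 1388/1546 = 0.89780; risk in unexposed = 257/553 = 0.46474; RR = 1.93184
OR/RR = 10.11791 / 1.93184 = 5.23744
The outcome is not rare, so the OR lies further from 1 than the RR.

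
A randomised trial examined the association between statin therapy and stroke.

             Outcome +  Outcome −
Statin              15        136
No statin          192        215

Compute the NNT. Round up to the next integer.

3

Risk in treated group = 15/151 = 0.09934; risk in control = 192/407 = 0.47174.
Absolute risk reduction = 0.47174 − 0.09934 = 0.37241
NNT = 1 / ARR = 1 / 0.37241 = 2.685 → round up → 3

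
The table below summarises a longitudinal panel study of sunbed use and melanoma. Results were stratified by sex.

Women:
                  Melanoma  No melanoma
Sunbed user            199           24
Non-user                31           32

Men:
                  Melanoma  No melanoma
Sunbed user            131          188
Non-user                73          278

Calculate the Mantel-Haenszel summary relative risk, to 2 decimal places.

1.91

RR_MH = Σ(aᵢ·n₀ᵢ/nᵢ) / Σ(cᵢ·n₁ᵢ/nᵢ), with n₁ᵢ = aᵢ+bᵢ (exposed), n₀ᵢ = cᵢ+dᵢ (unexposed), nᵢ = n₁ᵢ+n₀ᵢ.
Stratum 1 (Women): n₁ = 223, n₀ = 63, n = 286; a·n₀/n = 199·63/286 = 43.8357; c·n₁/n = 31·223/286 = 24.1713
Stratum 2 (Men): n₁ = 319, n₀ = 351, n = 670; a·n₀/n = 131·351/670 = 68.6284; c·n₁/n = 73·319/670 = 34.7567
RR_MH = (43.8357 + 68.6284) / (24.1713 + 34.7567) = 112.4640 / 58.9280 = 1.90850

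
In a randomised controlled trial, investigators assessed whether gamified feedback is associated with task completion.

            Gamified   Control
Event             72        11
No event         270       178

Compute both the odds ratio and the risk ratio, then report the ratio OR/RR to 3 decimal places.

Reading the table with exposure as columns: a = 72 (Gamified, case), b = 270 (Gamified, non-case), c = 11 (Control, case), d = 178.
OR = (72·178)/(270·11) = 12816/2970 = 4.31515
Risk in exposed = 72/342 = 0.21053; risk in unexposed = 11/189 = 0.05820; RR = 3.61722
OR/RR = 4.31515 / 3.61722 = 1.19295
The outcome is not rare, so the OR lies further from 1 than the RR.

1.193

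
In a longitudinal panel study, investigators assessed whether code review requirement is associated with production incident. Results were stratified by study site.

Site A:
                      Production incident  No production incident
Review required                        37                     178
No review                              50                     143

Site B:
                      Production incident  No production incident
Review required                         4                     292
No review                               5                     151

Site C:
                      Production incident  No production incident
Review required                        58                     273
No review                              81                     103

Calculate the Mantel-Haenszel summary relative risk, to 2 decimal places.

RR_MH = Σ(aᵢ·n₀ᵢ/nᵢ) / Σ(cᵢ·n₁ᵢ/nᵢ), with n₁ᵢ = aᵢ+bᵢ (exposed), n₀ᵢ = cᵢ+dᵢ (unexposed), nᵢ = n₁ᵢ+n₀ᵢ.
Stratum 1 (Site A): n₁ = 215, n₀ = 193, n = 408; a·n₀/n = 37·193/408 = 17.5025; c·n₁/n = 50·215/408 = 26.3480
Stratum 2 (Site B): n₁ = 296, n₀ = 156, n = 452; a·n₀/n = 4·156/452 = 1.3805; c·n₁/n = 5·296/452 = 3.2743
Stratum 3 (Site C): n₁ = 331, n₀ = 184, n = 515; a·n₀/n = 58·184/515 = 20.7223; c·n₁/n = 81·331/515 = 52.0602
RR_MH = (17.5025 + 1.3805 + 20.7223) / (26.3480 + 3.2743 + 52.0602) = 39.6053 / 81.6826 = 0.48487

0.48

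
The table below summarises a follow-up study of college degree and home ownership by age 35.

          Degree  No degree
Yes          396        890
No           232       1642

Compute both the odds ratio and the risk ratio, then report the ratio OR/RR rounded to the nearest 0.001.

Reading the table with exposure as columns: a = 396 (Degree, case), b = 232 (Degree, non-case), c = 890 (No degree, case), d = 1642.
OR = (396·1642)/(232·890) = 650232/206480 = 3.14913
Risk in exposed = 396/628 = 0.63057; risk in unexposed = 890/2532 = 0.35150; RR = 1.79395
OR/RR = 3.14913 / 1.79395 = 1.75542
The outcome is not rare, so the OR lies further from 1 than the RR.

1.755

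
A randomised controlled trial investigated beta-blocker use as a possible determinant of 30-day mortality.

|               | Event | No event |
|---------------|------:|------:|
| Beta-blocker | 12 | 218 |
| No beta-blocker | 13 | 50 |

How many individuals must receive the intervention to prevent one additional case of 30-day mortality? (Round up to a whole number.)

7

Risk in treated group = 12/230 = 0.05217; risk in control = 13/63 = 0.20635.
Absolute risk reduction = 0.20635 − 0.05217 = 0.15418
NNT = 1 / ARR = 1 / 0.15418 = 6.486 → round up → 7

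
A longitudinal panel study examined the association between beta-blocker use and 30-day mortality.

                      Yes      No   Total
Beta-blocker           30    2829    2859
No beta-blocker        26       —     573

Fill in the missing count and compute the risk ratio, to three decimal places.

0.231

The missing cell is in the unexposed row: 573 − 26 = 547.
So a = 30, b = 2829, c = 26, d = 547.
RR = [a/(a+b)] / [c/(c+d)] = (30/2859) / (26/573) = 0.01049/0.04538 = 0.23125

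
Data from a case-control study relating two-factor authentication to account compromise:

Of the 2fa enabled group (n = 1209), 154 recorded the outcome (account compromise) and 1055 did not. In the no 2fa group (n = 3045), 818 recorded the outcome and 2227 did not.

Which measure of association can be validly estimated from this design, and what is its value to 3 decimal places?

0.397

From the description: a = 154, b = 1055, c = 818, d = 2227.
This is a case-control study: participants were sampled on outcome status, so risks in the source population cannot be estimated directly — relative risk is not valid here. The odds ratio is the appropriate measure.
OR = (a·d)/(b·c) = (154 × 2227) / (1055 × 818) = 342958 / 862990 = 0.39741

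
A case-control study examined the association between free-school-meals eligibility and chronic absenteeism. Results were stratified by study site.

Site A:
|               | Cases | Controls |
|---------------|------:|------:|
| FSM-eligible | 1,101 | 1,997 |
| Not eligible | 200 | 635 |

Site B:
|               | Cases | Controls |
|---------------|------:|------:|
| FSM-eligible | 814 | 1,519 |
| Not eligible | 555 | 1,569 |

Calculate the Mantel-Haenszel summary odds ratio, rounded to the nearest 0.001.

1.597

OR_MH = Σ(aᵢdᵢ/nᵢ) / Σ(bᵢcᵢ/nᵢ), where nᵢ is the stratum total.
Stratum 1 (Site A): n = 3933; a·d/n = 1101·635/3933 = 177.7613; b·c/n = 1997·200/3933 = 101.5510
Stratum 2 (Site B): n = 4457; a·d/n = 814·1569/4457 = 286.5528; b·c/n = 1519·555/4457 = 189.1508
OR_MH = (177.7613 + 286.5528) / (101.5510 + 189.1508) = 464.3141 / 290.7018 = 1.59722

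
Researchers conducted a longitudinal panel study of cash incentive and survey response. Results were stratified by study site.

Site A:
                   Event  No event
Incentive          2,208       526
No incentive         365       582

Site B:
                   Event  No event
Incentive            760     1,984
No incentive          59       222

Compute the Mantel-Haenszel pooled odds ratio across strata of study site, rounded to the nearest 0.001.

OR_MH = Σ(aᵢdᵢ/nᵢ) / Σ(bᵢcᵢ/nᵢ), where nᵢ is the stratum total.
Stratum 1 (Site A): n = 3681; a·d/n = 2208·582/3681 = 349.1051; b·c/n = 526·365/3681 = 52.1570
Stratum 2 (Site B): n = 3025; a·d/n = 760·222/3025 = 55.7752; b·c/n = 1984·59/3025 = 38.6962
OR_MH = (349.1051 + 55.7752) / (52.1570 + 38.6962) = 404.8803 / 90.8532 = 4.45642

4.456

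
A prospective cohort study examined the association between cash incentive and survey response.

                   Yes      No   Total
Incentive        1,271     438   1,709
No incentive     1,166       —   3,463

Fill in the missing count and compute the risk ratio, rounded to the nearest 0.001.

The missing cell is in the unexposed row: 3463 − 1166 = 2297.
So a = 1271, b = 438, c = 1166, d = 2297.
RR = [a/(a+b)] / [c/(c+d)] = (1271/1709) / (1166/3463) = 0.74371/0.33670 = 2.20881

2.209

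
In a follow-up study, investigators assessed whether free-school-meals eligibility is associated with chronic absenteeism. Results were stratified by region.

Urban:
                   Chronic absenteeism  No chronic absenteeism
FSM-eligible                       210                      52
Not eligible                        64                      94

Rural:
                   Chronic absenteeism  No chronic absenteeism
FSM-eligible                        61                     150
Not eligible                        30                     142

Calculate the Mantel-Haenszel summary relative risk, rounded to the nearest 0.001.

1.885

RR_MH = Σ(aᵢ·n₀ᵢ/nᵢ) / Σ(cᵢ·n₁ᵢ/nᵢ), with n₁ᵢ = aᵢ+bᵢ (exposed), n₀ᵢ = cᵢ+dᵢ (unexposed), nᵢ = n₁ᵢ+n₀ᵢ.
Stratum 1 (Urban): n₁ = 262, n₀ = 158, n = 420; a·n₀/n = 210·158/420 = 79.0000; c·n₁/n = 64·262/420 = 39.9238
Stratum 2 (Rural): n₁ = 211, n₀ = 172, n = 383; a·n₀/n = 61·172/383 = 27.3943; c·n₁/n = 30·211/383 = 16.5274
RR_MH = (79.0000 + 27.3943) / (39.9238 + 16.5274) = 106.3943 / 56.4512 = 1.88471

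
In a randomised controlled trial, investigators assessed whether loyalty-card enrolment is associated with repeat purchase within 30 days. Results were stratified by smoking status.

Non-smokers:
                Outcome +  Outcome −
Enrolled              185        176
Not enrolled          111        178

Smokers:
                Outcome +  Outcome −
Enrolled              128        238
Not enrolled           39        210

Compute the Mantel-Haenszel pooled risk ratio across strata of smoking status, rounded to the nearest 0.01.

1.58

RR_MH = Σ(aᵢ·n₀ᵢ/nᵢ) / Σ(cᵢ·n₁ᵢ/nᵢ), with n₁ᵢ = aᵢ+bᵢ (exposed), n₀ᵢ = cᵢ+dᵢ (unexposed), nᵢ = n₁ᵢ+n₀ᵢ.
Stratum 1 (Non-smokers): n₁ = 361, n₀ = 289, n = 650; a·n₀/n = 185·289/650 = 82.2538; c·n₁/n = 111·361/650 = 61.6477
Stratum 2 (Smokers): n₁ = 366, n₀ = 249, n = 615; a·n₀/n = 128·249/615 = 51.8244; c·n₁/n = 39·366/615 = 23.2098
RR_MH = (82.2538 + 51.8244) / (61.6477 + 23.2098) = 134.0782 / 84.8574 = 1.58004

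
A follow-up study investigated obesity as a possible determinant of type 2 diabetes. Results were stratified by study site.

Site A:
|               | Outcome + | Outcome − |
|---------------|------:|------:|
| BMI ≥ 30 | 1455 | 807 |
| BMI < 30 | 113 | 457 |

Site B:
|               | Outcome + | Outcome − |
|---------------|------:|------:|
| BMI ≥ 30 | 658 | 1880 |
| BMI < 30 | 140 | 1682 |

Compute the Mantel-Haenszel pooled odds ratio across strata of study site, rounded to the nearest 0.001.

5.279

OR_MH = Σ(aᵢdᵢ/nᵢ) / Σ(bᵢcᵢ/nᵢ), where nᵢ is the stratum total.
Stratum 1 (Site A): n = 2832; a·d/n = 1455·457/2832 = 234.7934; b·c/n = 807·113/2832 = 32.2002
Stratum 2 (Site B): n = 4360; a·d/n = 658·1682/4360 = 253.8431; b·c/n = 1880·140/4360 = 60.3670
OR_MH = (234.7934 + 253.8431) / (32.2002 + 60.3670) = 488.6366 / 92.5672 = 5.27872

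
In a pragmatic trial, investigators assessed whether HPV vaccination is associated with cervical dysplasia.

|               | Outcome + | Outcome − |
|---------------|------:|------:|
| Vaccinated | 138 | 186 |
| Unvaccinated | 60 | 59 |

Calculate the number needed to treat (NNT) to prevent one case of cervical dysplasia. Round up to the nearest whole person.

Risk in treated group = 138/324 = 0.42593; risk in control = 60/119 = 0.50420.
Absolute risk reduction = 0.50420 − 0.42593 = 0.07828
NNT = 1 / ARR = 1 / 0.07828 = 12.775 → round up → 13

13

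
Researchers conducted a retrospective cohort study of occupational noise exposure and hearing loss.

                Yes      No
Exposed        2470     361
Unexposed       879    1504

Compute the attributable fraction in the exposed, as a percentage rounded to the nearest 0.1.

Cells: a = 2470, b = 361, c = 879, d = 1504.
Risk in exposed = 2470/2831 = 0.87248; risk in unexposed = 879/2383 = 0.36886.
RR = 0.87248/0.36886 = 2.36533
AR% = (RR − 1)/RR × 100 = (2.36533 − 1)/2.36533 × 100 = 57.7227%

57.7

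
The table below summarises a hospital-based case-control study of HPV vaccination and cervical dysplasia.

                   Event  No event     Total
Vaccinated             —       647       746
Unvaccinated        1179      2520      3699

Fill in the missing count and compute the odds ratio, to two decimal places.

0.33

The missing cell is in the exposed row: 746 − 647 = 99.
So a = 99, b = 647, c = 1179, d = 2520.
OR = (a·d)/(b·c) = (99 × 2520) / (647 × 1179) = 249480 / 762813 = 0.32705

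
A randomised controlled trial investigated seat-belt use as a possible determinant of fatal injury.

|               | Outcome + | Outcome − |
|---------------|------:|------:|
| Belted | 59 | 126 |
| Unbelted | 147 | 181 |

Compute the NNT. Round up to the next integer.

8

Risk in treated group = 59/185 = 0.31892; risk in control = 147/328 = 0.44817.
Absolute risk reduction = 0.44817 − 0.31892 = 0.12925
NNT = 1 / ARR = 1 / 0.12925 = 7.737 → round up → 8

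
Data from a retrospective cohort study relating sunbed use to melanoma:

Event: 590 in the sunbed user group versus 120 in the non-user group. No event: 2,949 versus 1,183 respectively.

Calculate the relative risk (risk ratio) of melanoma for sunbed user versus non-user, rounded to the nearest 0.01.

1.81

From the description: a = 590, b = 2949, c = 120, d = 1183.
Risk in exposed = 590/3539 = 0.16671; risk in unexposed = 120/1303 = 0.09210.
RR = 0.16671 / 0.09210 = 1.81023
The risk among the exposed is 1.81 times that among the unexposed.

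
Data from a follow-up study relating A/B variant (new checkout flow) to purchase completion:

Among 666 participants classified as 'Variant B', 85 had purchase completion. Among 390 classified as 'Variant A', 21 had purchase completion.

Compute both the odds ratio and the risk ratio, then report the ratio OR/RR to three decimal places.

1.085

From the description: a = 85, b = 581, c = 21, d = 369.
OR = (85·369)/(581·21) = 31365/12201 = 2.57069
Risk in exposed = 85/666 = 0.12763; risk in unexposed = 21/390 = 0.05385; RR = 2.37023
OR/RR = 2.57069 / 2.37023 = 1.08458
The outcome is not rare, so the OR lies further from 1 than the RR.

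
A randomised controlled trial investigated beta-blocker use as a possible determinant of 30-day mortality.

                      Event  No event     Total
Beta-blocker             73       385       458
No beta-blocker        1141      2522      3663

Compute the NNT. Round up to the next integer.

7

Risk in treated group = 73/458 = 0.15939; risk in control = 1141/3663 = 0.31149.
Absolute risk reduction = 0.31149 − 0.15939 = 0.15210
NNT = 1 / ARR = 1 / 0.15210 = 6.574 → round up → 7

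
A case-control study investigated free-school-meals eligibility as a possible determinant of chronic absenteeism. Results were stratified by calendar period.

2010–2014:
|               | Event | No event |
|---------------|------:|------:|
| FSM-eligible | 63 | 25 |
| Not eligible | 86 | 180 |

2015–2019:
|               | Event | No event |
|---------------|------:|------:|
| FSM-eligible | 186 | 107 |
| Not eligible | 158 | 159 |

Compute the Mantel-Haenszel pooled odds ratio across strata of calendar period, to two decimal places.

OR_MH = Σ(aᵢdᵢ/nᵢ) / Σ(bᵢcᵢ/nᵢ), where nᵢ is the stratum total.
Stratum 1 (2010–2014): n = 354; a·d/n = 63·180/354 = 32.0339; b·c/n = 25·86/354 = 6.0734
Stratum 2 (2015–2019): n = 610; a·d/n = 186·159/610 = 48.4820; b·c/n = 107·158/610 = 27.7148
OR_MH = (32.0339 + 48.4820) / (6.0734 + 27.7148) = 80.5159 / 33.7882 = 2.38296

2.38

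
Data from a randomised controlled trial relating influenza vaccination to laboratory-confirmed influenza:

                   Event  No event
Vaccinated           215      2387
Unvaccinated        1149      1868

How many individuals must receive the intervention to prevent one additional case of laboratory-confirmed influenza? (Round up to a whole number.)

Risk in treated group = 215/2602 = 0.08263; risk in control = 1149/3017 = 0.38084.
Absolute risk reduction = 0.38084 − 0.08263 = 0.29821
NNT = 1 / ARR = 1 / 0.29821 = 3.353 → round up → 4

4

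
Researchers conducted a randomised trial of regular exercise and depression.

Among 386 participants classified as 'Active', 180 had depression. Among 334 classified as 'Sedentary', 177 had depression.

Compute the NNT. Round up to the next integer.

Risk in treated group = 180/386 = 0.46632; risk in control = 177/334 = 0.52994.
Absolute risk reduction = 0.52994 − 0.46632 = 0.06362
NNT = 1 / ARR = 1 / 0.06362 = 15.719 → round up → 16

16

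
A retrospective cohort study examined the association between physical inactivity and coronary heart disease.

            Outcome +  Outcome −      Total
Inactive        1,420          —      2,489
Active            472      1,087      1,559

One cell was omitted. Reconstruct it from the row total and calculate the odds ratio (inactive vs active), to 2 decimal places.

3.06

The missing cell is in the exposed row: 2489 − 1420 = 1069.
So a = 1420, b = 1069, c = 472, d = 1087.
OR = (a·d)/(b·c) = (1420 × 1087) / (1069 × 472) = 1543540 / 504568 = 3.05913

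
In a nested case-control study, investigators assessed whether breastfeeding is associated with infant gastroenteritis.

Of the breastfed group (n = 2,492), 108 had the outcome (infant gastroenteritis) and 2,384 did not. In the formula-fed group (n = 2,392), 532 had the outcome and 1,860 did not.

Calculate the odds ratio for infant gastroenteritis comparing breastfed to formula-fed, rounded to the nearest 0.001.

0.158

From the description: a = 108, b = 2384, c = 532, d = 1860.
OR = (a·d)/(b·c) = (108 × 1860) / (2384 × 532) = 200880 / 1268288 = 0.15839
Exposure is associated with lower odds of infant gastroenteritis (OR = 0.16 < 1).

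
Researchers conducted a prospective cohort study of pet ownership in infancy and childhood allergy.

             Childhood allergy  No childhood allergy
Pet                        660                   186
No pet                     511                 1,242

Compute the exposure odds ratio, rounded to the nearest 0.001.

Cells: a = 660, b = 186, c = 511, d = 1242.
OR = (a·d)/(b·c) = (660 × 1242) / (186 × 511) = 819720 / 95046 = 8.62446
The odds of childhood allergy are about 8.62 times as high in the pet group.

8.624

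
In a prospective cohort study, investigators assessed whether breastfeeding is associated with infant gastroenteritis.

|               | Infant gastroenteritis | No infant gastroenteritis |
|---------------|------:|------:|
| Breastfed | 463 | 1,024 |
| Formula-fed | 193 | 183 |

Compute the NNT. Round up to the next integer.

5

Risk in treated group = 463/1487 = 0.31137; risk in control = 193/376 = 0.51330.
Absolute risk reduction = 0.51330 − 0.31137 = 0.20193
NNT = 1 / ARR = 1 / 0.20193 = 4.952 → round up → 5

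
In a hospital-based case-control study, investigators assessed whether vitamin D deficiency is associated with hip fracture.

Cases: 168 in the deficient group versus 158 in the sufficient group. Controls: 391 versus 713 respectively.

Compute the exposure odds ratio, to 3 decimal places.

From the description: a = 168, b = 391, c = 158, d = 713.
OR = (a·d)/(b·c) = (168 × 713) / (391 × 158) = 119784 / 61778 = 1.93894
The odds of hip fracture are about 1.94 times as high in the deficient group.

1.939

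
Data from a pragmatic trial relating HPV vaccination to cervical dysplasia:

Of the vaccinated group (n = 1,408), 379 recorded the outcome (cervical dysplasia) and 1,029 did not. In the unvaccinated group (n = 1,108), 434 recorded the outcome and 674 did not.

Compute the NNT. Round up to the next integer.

Risk in treated group = 379/1408 = 0.26918; risk in control = 434/1108 = 0.39170.
Absolute risk reduction = 0.39170 − 0.26918 = 0.12252
NNT = 1 / ARR = 1 / 0.12252 = 8.162 → round up → 9

9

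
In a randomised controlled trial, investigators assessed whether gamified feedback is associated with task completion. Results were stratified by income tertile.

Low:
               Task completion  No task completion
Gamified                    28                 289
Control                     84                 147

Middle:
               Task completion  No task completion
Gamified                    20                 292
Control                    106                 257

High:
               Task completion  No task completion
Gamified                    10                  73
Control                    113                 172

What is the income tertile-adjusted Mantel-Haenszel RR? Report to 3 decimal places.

0.246

RR_MH = Σ(aᵢ·n₀ᵢ/nᵢ) / Σ(cᵢ·n₁ᵢ/nᵢ), with n₁ᵢ = aᵢ+bᵢ (exposed), n₀ᵢ = cᵢ+dᵢ (unexposed), nᵢ = n₁ᵢ+n₀ᵢ.
Stratum 1 (Low): n₁ = 317, n₀ = 231, n = 548; a·n₀/n = 28·231/548 = 11.8029; c·n₁/n = 84·317/548 = 48.5912
Stratum 2 (Middle): n₁ = 312, n₀ = 363, n = 675; a·n₀/n = 20·363/675 = 10.7556; c·n₁/n = 106·312/675 = 48.9956
Stratum 3 (High): n₁ = 83, n₀ = 285, n = 368; a·n₀/n = 10·285/368 = 7.7446; c·n₁/n = 113·83/368 = 25.4864
RR_MH = (11.8029 + 10.7556 + 7.7446) / (48.5912 + 48.9956 + 25.4864) = 30.3030 / 123.0732 = 0.24622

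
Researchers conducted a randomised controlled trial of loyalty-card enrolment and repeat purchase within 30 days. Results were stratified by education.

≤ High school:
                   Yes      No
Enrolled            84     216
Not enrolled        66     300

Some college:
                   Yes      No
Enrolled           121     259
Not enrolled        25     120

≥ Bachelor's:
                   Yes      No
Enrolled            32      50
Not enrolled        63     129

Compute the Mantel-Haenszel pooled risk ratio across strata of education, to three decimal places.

1.530

RR_MH = Σ(aᵢ·n₀ᵢ/nᵢ) / Σ(cᵢ·n₁ᵢ/nᵢ), with n₁ᵢ = aᵢ+bᵢ (exposed), n₀ᵢ = cᵢ+dᵢ (unexposed), nᵢ = n₁ᵢ+n₀ᵢ.
Stratum 1 (≤ High school): n₁ = 300, n₀ = 366, n = 666; a·n₀/n = 84·366/666 = 46.1622; c·n₁/n = 66·300/666 = 29.7297
Stratum 2 (Some college): n₁ = 380, n₀ = 145, n = 525; a·n₀/n = 121·145/525 = 33.4190; c·n₁/n = 25·380/525 = 18.0952
Stratum 3 (≥ Bachelor's): n₁ = 82, n₀ = 192, n = 274; a·n₀/n = 32·192/274 = 22.4234; c·n₁/n = 63·82/274 = 18.8540
RR_MH = (46.1622 + 33.4190 + 22.4234) / (29.7297 + 18.0952 + 18.8540) = 102.0046 / 66.6790 = 1.52979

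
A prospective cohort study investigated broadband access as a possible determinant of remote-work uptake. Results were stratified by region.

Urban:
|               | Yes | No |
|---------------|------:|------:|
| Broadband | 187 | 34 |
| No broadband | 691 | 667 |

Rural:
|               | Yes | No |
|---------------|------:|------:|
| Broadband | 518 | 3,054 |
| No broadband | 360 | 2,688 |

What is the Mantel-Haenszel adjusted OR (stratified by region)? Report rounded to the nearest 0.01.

1.60

OR_MH = Σ(aᵢdᵢ/nᵢ) / Σ(bᵢcᵢ/nᵢ), where nᵢ is the stratum total.
Stratum 1 (Urban): n = 1579; a·d/n = 187·667/1579 = 78.9924; b·c/n = 34·691/1579 = 14.8790
Stratum 2 (Rural): n = 6620; a·d/n = 518·2688/6620 = 210.3299; b·c/n = 3054·360/6620 = 166.0785
OR_MH = (78.9924 + 210.3299) / (14.8790 + 166.0785) = 289.3223 / 180.9576 = 1.59884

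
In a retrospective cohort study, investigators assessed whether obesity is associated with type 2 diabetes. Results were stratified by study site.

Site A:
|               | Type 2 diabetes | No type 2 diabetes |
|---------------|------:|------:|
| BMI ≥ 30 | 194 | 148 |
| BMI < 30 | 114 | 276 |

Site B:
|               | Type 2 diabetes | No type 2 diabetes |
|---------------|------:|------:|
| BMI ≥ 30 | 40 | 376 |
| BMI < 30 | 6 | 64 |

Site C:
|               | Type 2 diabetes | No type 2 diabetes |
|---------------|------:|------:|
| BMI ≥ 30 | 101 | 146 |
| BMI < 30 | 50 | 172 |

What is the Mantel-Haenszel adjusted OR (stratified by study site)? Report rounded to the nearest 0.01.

OR_MH = Σ(aᵢdᵢ/nᵢ) / Σ(bᵢcᵢ/nᵢ), where nᵢ is the stratum total.
Stratum 1 (Site A): n = 732; a·d/n = 194·276/732 = 73.1475; b·c/n = 148·114/732 = 23.0492
Stratum 2 (Site B): n = 486; a·d/n = 40·64/486 = 5.2675; b·c/n = 376·6/486 = 4.6420
Stratum 3 (Site C): n = 469; a·d/n = 101·172/469 = 37.0405; b·c/n = 146·50/469 = 15.5650
OR_MH = (73.1475 + 5.2675 + 37.0405) / (23.0492 + 4.6420 + 15.5650) = 115.4555 / 43.2562 = 2.66911

2.67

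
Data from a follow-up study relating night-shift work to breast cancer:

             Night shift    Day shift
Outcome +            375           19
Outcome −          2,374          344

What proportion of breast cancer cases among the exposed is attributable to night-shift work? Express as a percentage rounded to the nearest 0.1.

Reading the table with exposure as columns: a = 375 (Night shift, case), b = 2374 (Night shift, non-case), c = 19 (Day shift, case), d = 344.
Risk in exposed = 375/2749 = 0.13641; risk in unexposed = 19/363 = 0.05234.
RR = 0.13641/0.05234 = 2.60621
AR% = (RR − 1)/RR × 100 = (2.60621 − 1)/2.60621 × 100 = 61.6301%

61.6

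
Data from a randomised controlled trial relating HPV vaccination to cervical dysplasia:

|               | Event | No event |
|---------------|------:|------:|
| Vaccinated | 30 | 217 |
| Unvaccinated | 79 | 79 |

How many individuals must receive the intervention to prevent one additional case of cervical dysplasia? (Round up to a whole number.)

Risk in treated group = 30/247 = 0.12146; risk in control = 79/158 = 0.50000.
Absolute risk reduction = 0.50000 − 0.12146 = 0.37854
NNT = 1 / ARR = 1 / 0.37854 = 2.642 → round up → 3

3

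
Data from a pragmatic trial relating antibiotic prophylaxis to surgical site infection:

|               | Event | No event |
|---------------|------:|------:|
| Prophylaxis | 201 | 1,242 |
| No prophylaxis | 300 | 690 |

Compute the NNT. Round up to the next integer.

7

Risk in treated group = 201/1443 = 0.13929; risk in control = 300/990 = 0.30303.
Absolute risk reduction = 0.30303 − 0.13929 = 0.16374
NNT = 1 / ARR = 1 / 0.16374 = 6.107 → round up → 7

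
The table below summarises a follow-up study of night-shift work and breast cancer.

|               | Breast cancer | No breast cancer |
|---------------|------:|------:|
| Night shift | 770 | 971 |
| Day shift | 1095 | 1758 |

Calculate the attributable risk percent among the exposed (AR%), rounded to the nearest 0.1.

Cells: a = 770, b = 971, c = 1095, d = 1758.
Risk in exposed = 770/1741 = 0.44227; risk in unexposed = 1095/2853 = 0.38381.
RR = 0.44227/0.38381 = 1.15234
AR% = (RR − 1)/RR × 100 = (1.15234 − 1)/1.15234 × 100 = 13.2199%

13.2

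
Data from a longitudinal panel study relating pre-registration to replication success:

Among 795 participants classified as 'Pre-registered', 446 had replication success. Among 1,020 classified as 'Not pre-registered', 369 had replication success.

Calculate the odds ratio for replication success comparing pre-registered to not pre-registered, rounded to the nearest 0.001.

2.255

From the description: a = 446, b = 349, c = 369, d = 651.
OR = (a·d)/(b·c) = (446 × 651) / (349 × 369) = 290346 / 128781 = 2.25457
The odds of replication success are about 2.25 times as high in the pre-registered group.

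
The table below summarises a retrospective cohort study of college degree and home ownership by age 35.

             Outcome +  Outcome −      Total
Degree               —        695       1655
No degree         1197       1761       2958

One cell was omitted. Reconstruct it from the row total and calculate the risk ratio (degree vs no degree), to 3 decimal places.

1.433

The missing cell is in the exposed row: 1655 − 695 = 960.
So a = 960, b = 695, c = 1197, d = 1761.
RR = [a/(a+b)] / [c/(c+d)] = (960/1655) / (1197/2958) = 0.58006/0.40467 = 1.43343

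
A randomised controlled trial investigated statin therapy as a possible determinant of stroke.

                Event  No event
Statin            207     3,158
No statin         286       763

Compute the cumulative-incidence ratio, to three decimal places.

0.226

Cells: a = 207, b = 3158, c = 286, d = 763.
Risk in exposed = 207/3365 = 0.06152; risk in unexposed = 286/1049 = 0.27264.
RR = 0.06152 / 0.27264 = 0.22563
The risk is 77% lower among the exposed than among the unexposed.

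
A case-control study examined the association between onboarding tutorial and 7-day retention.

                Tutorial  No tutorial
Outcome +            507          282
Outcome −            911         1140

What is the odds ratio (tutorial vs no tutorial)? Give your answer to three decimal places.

Reading the table with exposure as columns: a = 507 (Tutorial, case), b = 911 (Tutorial, non-case), c = 282 (No tutorial, case), d = 1140.
OR = (a·d)/(b·c) = (507 × 1140) / (911 × 282) = 577980 / 256902 = 2.24981
The odds of 7-day retention are about 2.25 times as high in the tutorial group.

2.250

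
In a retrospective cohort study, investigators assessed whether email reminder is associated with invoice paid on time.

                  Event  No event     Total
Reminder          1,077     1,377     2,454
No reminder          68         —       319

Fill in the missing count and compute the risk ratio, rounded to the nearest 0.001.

2.059

The missing cell is in the unexposed row: 319 − 68 = 251.
So a = 1077, b = 1377, c = 68, d = 251.
RR = [a/(a+b)] / [c/(c+d)] = (1077/2454) / (68/319) = 0.43888/0.21317 = 2.05884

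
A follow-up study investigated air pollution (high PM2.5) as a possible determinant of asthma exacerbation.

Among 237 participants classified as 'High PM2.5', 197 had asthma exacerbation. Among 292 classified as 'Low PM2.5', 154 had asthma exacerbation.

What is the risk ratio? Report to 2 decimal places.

1.58

From the description: a = 197, b = 40, c = 154, d = 138.
Risk in exposed = 197/237 = 0.83122; risk in unexposed = 154/292 = 0.52740.
RR = 0.83122 / 0.52740 = 1.57609
The risk among the exposed is 1.58 times that among the unexposed.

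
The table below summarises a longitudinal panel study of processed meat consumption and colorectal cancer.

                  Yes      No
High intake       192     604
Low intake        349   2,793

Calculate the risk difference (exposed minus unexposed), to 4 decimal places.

Cells: a = 192, b = 604, c = 349, d = 2793.
Risk in exposed = 192/796 = 0.241206; risk in unexposed = 349/3142 = 0.111076.
Risk difference = 0.241206 − 0.111076 = 0.130130

0.1301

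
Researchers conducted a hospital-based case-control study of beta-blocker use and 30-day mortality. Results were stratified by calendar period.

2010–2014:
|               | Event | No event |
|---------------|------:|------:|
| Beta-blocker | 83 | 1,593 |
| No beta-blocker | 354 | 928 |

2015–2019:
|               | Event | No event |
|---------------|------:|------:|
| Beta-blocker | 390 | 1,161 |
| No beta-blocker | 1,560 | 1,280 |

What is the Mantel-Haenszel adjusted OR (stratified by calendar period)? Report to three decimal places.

OR_MH = Σ(aᵢdᵢ/nᵢ) / Σ(bᵢcᵢ/nᵢ), where nᵢ is the stratum total.
Stratum 1 (2010–2014): n = 2958; a·d/n = 83·928/2958 = 26.0392; b·c/n = 1593·354/2958 = 190.6430
Stratum 2 (2015–2019): n = 4391; a·d/n = 390·1280/4391 = 113.6871; b·c/n = 1161·1560/4391 = 412.4710
OR_MH = (26.0392 + 113.6871) / (190.6430 + 412.4710) = 139.7263 / 603.1140 = 0.23167

0.232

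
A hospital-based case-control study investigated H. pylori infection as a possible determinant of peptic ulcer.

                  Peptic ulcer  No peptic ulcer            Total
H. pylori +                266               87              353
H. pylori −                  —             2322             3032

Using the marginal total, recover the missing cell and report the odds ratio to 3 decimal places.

The missing cell is in the unexposed row: 3032 − 2322 = 710.
So a = 266, b = 87, c = 710, d = 2322.
OR = (a·d)/(b·c) = (266 × 2322) / (87 × 710) = 617652 / 61770 = 9.99922

9.999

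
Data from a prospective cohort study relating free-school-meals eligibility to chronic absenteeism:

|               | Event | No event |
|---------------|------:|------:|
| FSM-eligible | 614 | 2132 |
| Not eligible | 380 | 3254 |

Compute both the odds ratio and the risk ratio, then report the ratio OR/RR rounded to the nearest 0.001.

Cells: a = 614, b = 2132, c = 380, d = 3254.
OR = (614·3254)/(2132·380) = 1997956/810160 = 2.46613
Risk in exposed = 614/2746 = 0.22360; risk in unexposed = 380/3634 = 0.10457; RR = 2.13830
OR/RR = 2.46613 / 2.13830 = 1.15331
The outcome is not rare, so the OR lies further from 1 than the RR.

1.153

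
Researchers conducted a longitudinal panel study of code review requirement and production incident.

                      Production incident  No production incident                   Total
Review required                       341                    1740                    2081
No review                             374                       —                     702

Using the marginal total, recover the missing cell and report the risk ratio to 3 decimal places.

0.308

The missing cell is in the unexposed row: 702 − 374 = 328.
So a = 341, b = 1740, c = 374, d = 328.
RR = [a/(a+b)] / [c/(c+d)] = (341/2081) / (374/702) = 0.16386/0.53276 = 0.30757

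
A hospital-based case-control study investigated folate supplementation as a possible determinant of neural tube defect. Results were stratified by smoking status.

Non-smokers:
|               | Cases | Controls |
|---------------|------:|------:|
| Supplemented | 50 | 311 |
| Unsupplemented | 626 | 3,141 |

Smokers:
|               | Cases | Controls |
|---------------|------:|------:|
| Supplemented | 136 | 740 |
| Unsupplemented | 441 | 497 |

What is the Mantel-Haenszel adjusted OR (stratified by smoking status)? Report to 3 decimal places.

0.332

OR_MH = Σ(aᵢdᵢ/nᵢ) / Σ(bᵢcᵢ/nᵢ), where nᵢ is the stratum total.
Stratum 1 (Non-smokers): n = 4128; a·d/n = 50·3141/4128 = 38.0451; b·c/n = 311·626/4128 = 47.1623
Stratum 2 (Smokers): n = 1814; a·d/n = 136·497/1814 = 37.2613; b·c/n = 740·441/1814 = 179.9008
OR_MH = (38.0451 + 37.2613) / (47.1623 + 179.9008) = 75.3064 / 227.0631 = 0.33165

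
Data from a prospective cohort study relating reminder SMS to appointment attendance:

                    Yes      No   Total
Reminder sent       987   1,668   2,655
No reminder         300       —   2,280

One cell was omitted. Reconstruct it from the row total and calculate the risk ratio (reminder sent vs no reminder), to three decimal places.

2.825

The missing cell is in the unexposed row: 2280 − 300 = 1980.
So a = 987, b = 1668, c = 300, d = 1980.
RR = [a/(a+b)] / [c/(c+d)] = (987/2655) / (300/2280) = 0.37175/0.13158 = 2.82531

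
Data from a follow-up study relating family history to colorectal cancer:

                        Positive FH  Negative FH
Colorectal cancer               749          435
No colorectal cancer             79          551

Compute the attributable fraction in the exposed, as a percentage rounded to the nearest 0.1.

51.2

Reading the table with exposure as columns: a = 749 (Positive FH, case), b = 79 (Positive FH, non-case), c = 435 (Negative FH, case), d = 551.
Risk in exposed = 749/828 = 0.90459; risk in unexposed = 435/986 = 0.44118.
RR = 0.90459/0.44118 = 2.05040
AR% = (RR − 1)/RR × 100 = (2.05040 − 1)/2.05040 × 100 = 51.2291%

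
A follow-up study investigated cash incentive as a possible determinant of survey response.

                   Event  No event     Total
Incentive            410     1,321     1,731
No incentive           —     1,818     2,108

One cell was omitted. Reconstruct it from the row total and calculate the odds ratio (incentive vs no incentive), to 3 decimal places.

1.946

The missing cell is in the unexposed row: 2108 − 1818 = 290.
So a = 410, b = 1321, c = 290, d = 1818.
OR = (a·d)/(b·c) = (410 × 1818) / (1321 × 290) = 745380 / 383090 = 1.94570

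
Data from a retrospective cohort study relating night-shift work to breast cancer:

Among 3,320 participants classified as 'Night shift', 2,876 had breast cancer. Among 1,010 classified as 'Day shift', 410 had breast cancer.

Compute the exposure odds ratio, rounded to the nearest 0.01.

From the description: a = 2876, b = 444, c = 410, d = 600.
OR = (a·d)/(b·c) = (2876 × 600) / (444 × 410) = 1725600 / 182040 = 9.47924
The odds of breast cancer are about 9.48 times as high in the night shift group.

9.48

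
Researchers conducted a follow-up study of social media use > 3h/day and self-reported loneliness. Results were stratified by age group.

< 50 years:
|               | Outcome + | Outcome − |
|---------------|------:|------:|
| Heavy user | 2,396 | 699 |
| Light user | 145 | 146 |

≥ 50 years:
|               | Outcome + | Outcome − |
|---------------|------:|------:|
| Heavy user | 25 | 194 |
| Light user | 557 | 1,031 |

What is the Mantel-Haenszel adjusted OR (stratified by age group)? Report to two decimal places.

OR_MH = Σ(aᵢdᵢ/nᵢ) / Σ(bᵢcᵢ/nᵢ), where nᵢ is the stratum total.
Stratum 1 (< 50 years): n = 3386; a·d/n = 2396·146/3386 = 103.3125; b·c/n = 699·145/3386 = 29.9335
Stratum 2 (≥ 50 years): n = 1807; a·d/n = 25·1031/1807 = 14.2640; b·c/n = 194·557/1807 = 59.7997
OR_MH = (103.3125 + 14.2640) / (29.9335 + 59.7997) = 117.5764 / 89.7332 = 1.31029

1.31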